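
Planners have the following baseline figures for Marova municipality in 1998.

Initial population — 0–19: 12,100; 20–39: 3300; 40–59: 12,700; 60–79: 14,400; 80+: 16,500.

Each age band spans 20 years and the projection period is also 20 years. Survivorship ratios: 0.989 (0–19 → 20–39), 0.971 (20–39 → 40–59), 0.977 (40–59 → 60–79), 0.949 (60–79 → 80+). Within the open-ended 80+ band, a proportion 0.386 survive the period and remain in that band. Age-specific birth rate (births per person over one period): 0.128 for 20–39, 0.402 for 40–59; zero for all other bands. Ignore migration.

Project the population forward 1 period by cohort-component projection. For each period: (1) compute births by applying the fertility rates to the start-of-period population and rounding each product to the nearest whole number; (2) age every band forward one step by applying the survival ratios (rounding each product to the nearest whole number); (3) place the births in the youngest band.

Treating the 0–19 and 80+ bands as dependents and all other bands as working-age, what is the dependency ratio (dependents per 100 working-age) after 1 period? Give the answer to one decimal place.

92.7

Period 1.
Births: 3300 × 0.128 = 422  |  12700 × 0.402 = 5105 — total 5527
20–39: 12100 × 0.989 = 11967
40–59: 3300 × 0.971 = 3204
60–79: 12700 × 0.977 = 12408
80+: 14400 × 0.949 + 16500 × 0.386 = 13666 + 6369 = 20035
→ [5527, 11967, 3204, 12408, 20035]
Dependents (band 0–19 + band 80+) = 5527 + 20035 = 25562; working-age = 27579; ratio = 25562/27579 × 100 = 92.7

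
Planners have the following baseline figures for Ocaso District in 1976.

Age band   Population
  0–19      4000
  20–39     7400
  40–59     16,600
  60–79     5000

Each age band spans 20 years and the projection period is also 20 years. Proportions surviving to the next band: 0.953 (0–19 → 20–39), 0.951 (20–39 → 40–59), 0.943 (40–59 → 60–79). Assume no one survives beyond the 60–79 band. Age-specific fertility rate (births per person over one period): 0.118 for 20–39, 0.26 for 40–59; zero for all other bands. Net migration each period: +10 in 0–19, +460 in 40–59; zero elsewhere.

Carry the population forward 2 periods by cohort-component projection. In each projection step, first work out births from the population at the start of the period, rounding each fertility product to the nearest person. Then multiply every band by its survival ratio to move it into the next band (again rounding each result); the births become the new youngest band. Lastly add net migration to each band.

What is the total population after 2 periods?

18519

(Bands numbered youngest = 1 to oldest = 4.)
After projecting period 1:
Births: 7400 × 0.118 = 873  |  16600 × 0.26 = 4316 → 5189
Band 2: 4000 × 0.953 = 3812
Band 3: 7400 × 0.951 = 7037
Band 4: 16600 × 0.943 = 15654
Net migration: Band 1 + 10 → 5199; Band 3 + 460 → 7497
→ [5199, 3812, 7497, 15654]
After projecting period 2:
Births: 3812 × 0.118 = 450  |  7497 × 0.26 = 1949 → 2399
Band 2: 5199 × 0.953 = 4955
Band 3: 3812 × 0.951 = 3625
Band 4: 7497 × 0.943 = 7070
Net migration: Band 1 + 10 → 2409; Band 3 + 460 → 4085
→ [2409, 4955, 4085, 7070]
Total after period 2: 2409 + 4955 + 4085 + 7070 = 18519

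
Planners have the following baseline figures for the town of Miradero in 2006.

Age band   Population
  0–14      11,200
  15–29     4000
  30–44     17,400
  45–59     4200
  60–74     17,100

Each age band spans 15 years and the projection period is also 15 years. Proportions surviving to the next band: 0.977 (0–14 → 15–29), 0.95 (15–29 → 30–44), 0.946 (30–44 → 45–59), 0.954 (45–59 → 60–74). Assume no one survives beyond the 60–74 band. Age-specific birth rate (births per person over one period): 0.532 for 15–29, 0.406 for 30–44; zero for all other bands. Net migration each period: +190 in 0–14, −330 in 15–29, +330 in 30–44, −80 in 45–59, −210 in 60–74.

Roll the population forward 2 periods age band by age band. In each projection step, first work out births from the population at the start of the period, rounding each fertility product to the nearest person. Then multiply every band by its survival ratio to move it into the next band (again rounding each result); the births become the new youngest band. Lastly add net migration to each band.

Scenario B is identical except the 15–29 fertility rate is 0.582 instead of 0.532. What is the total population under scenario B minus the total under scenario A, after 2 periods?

Numbering the bands 1..5 from youngest to oldest:
After projecting period 1:
Births: 4000 * 0.532 = 2128, 17400 * 0.406 = 7064 — total 9192
Band 2: 11200 * 0.977 = 10942
Band 3: 4000 * 0.95 = 3800
Band 4: 17400 * 0.946 = 16460
Band 5: 4200 * 0.954 = 4007
Net migration: Band 1 + 190 → 9382; Band 2 − 330 → 10612; Band 3 + 330 → 4130; Band 4 − 80 → 16380; Band 5 − 210 → 3797
End of period: [9382, 10612, 4130, 16380, 3797]
After projecting period 2:
Births: 10612 * 0.532 = 5646, 4130 * 0.406 = 1677 — total 7323
Band 2: 9382 * 0.977 = 9166
Band 3: 10612 * 0.95 = 10081
Band 4: 4130 * 0.946 = 3907
Band 5: 16380 * 0.954 = 15627
Net migration: Band 1 + 190 → 7513; Band 2 − 330 → 8836; Band 3 + 330 → 10411; Band 4 − 80 → 3827; Band 5 − 210 → 15417
End of period: [7513, 8836, 10411, 3827, 15417]
Scenario A total after 2 periods: 46004
Scenario B projection —
After projecting period 1:
Births: 4000 * 0.582 = 2328, 17400 * 0.406 = 7064 — total 9392
Band 2: 11200 * 0.977 = 10942
Band 3: 4000 * 0.95 = 3800
Band 4: 17400 * 0.946 = 16460
Band 5: 4200 * 0.954 = 4007
Net migration: Band 1 + 190 → 9582; Band 2 − 330 → 10612; Band 3 + 330 → 4130; Band 4 − 80 → 16380; Band 5 − 210 → 3797
End of period: [9582, 10612, 4130, 16380, 3797]
After projecting period 2:
Births: 10612 * 0.582 = 6176, 4130 * 0.406 = 1677 — total 7853
Band 2: 9582 * 0.977 = 9362
Band 3: 10612 * 0.95 = 10081
Band 4: 4130 * 0.946 = 3907
Band 5: 16380 * 0.954 = 15627
Net migration: Band 1 + 190 → 8043; Band 2 − 330 → 9032; Band 3 + 330 → 10411; Band 4 − 80 → 3827; Band 5 − 210 → 15417
End of period: [8043, 9032, 10411, 3827, 15417]
Scenario B total after 2 periods: 46730
Difference B − A = 46730 − 46004 = 726

726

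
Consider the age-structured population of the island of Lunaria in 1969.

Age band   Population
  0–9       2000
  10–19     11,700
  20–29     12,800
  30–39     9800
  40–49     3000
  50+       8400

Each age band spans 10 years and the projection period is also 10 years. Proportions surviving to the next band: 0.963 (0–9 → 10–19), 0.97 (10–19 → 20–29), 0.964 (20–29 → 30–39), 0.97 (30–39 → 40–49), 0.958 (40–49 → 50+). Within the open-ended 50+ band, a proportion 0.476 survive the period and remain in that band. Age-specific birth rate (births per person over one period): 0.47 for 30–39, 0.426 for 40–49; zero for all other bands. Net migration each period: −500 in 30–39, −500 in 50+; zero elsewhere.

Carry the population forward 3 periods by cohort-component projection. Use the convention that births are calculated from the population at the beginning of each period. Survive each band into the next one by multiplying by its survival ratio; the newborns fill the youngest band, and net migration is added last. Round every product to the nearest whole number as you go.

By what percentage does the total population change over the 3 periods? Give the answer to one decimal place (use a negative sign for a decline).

Numbering the bands 1..6 from youngest to oldest:
— Period 1 —
Births: 9800 × 0.47 = 4606 ; 3000 × 0.426 = 1278 → 5884
Band 2: 2000 × 0.963 = 1926
Band 3: 11700 × 0.97 = 11349
Band 4: 12800 × 0.964 = 12339
Band 5: 9800 × 0.97 = 9506
Band 6: 3000 × 0.958 + 8400 × 0.476 = 2874 + 3998 = 6872
Net migration: Band 4 − 500 → 11839; Band 6 − 500 → 6372
Population now: 0–9=5884, 10–19=1926, 20–29=11349, 30–39=11839, 40–49=9506, 50+=6372
— Period 2 —
Births: 11839 × 0.47 = 5564 ; 9506 × 0.426 = 4050 → 9614
Band 2: 5884 × 0.963 = 5666
Band 3: 1926 × 0.97 = 1868
Band 4: 11349 × 0.964 = 10940
Band 5: 11839 × 0.97 = 11484
Band 6: 9506 × 0.958 + 6372 × 0.476 = 9107 + 3033 = 12140
Net migration: Band 4 − 500 → 10440; Band 6 − 500 → 11640
Population now: 0–9=9614, 10–19=5666, 20–29=1868, 30–39=10440, 40–49=11484, 50+=11640
— Period 3 —
Births: 10440 × 0.47 = 4907 ; 11484 × 0.426 = 4892 → 9799
Band 2: 9614 × 0.963 = 9258
Band 3: 5666 × 0.97 = 5496
Band 4: 1868 × 0.964 = 1801
Band 5: 10440 × 0.97 = 10127
Band 6: 11484 × 0.958 + 11640 × 0.476 = 11002 + 5541 = 16543
Net migration: Band 4 − 500 → 1301; Band 6 − 500 → 16043
Population now: 0–9=9799, 10–19=9258, 20–29=5496, 30–39=1301, 40–49=10127, 50+=16043
Total: 47700 → 52024; change = 4324; percentage change = 9.1%

9.1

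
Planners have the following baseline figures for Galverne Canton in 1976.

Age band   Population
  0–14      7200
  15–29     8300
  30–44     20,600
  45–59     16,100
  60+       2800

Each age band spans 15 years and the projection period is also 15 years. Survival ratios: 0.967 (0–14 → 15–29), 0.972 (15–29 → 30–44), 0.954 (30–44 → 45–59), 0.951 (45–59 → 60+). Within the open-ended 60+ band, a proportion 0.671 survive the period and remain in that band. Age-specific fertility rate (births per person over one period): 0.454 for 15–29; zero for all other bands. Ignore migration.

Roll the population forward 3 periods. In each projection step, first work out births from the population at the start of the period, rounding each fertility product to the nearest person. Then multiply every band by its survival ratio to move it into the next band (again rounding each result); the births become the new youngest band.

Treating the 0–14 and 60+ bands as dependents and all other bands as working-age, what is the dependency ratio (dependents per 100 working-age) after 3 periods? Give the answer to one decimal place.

224.1

Call the bands 1 to 5, youngest first.
[period 1]
Births: 8300 * 0.454 = 3768
Band 2: 7200 * 0.967 = 6962
Band 3: 8300 * 0.972 = 8068
Band 4: 20600 * 0.954 = 19652
Band 5: 16100 * 0.951 + 2800 * 0.671 = 15311 + 1879 = 17190
End of period: [3768, 6962, 8068, 19652, 17190]
[period 2]
Births: 6962 * 0.454 = 3161
Band 2: 3768 * 0.967 = 3644
Band 3: 6962 * 0.972 = 6767
Band 4: 8068 * 0.954 = 7697
Band 5: 19652 * 0.951 + 17190 * 0.671 = 18689 + 11534 = 30223
End of period: [3161, 3644, 6767, 7697, 30223]
[period 3]
Births: 3644 * 0.454 = 1654
Band 2: 3161 * 0.967 = 3057
Band 3: 3644 * 0.972 = 3542
Band 4: 6767 * 0.954 = 6456
Band 5: 7697 * 0.951 + 30223 * 0.671 = 7320 + 20280 = 27600
End of period: [1654, 3057, 3542, 6456, 27600]
Dependents (band 0–14 + band 60+) = 1654 + 27600 = 29254; working-age = 13055; ratio = 29254/13055 × 100 = 224.1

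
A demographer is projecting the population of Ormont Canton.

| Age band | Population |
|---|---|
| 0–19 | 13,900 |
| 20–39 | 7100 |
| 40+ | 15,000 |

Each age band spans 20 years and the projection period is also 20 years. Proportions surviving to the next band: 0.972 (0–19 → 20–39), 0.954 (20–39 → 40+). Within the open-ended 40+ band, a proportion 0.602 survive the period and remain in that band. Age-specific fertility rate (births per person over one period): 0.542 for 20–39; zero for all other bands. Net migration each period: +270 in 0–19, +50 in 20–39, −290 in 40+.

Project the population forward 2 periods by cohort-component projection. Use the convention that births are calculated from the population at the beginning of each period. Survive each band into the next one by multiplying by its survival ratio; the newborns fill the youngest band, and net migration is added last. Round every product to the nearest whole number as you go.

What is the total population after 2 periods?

33659

Period 1:
Births: 7100 × 0.542 = 3848
20–39: 13900 × 0.972 = 13511
40+: 7100 × 0.954 + 15000 × 0.602 = 6773 + 9030 = 15803
Net migration: 0–19 + 270 → 4118; 20–39 + 50 → 13561; 40+ − 290 → 15513
Giving 4118 / 13561 / 15513.
Period 2:
Births: 13561 × 0.542 = 7350
20–39: 4118 × 0.972 = 4003
40+: 13561 × 0.954 + 15513 × 0.602 = 12937 + 9339 = 22276
Net migration: 0–19 + 270 → 7620; 20–39 + 50 → 4053; 40+ − 290 → 21986
Giving 7620 / 4053 / 21986.
Total after period 2: 7620 + 4053 + 21986 = 33659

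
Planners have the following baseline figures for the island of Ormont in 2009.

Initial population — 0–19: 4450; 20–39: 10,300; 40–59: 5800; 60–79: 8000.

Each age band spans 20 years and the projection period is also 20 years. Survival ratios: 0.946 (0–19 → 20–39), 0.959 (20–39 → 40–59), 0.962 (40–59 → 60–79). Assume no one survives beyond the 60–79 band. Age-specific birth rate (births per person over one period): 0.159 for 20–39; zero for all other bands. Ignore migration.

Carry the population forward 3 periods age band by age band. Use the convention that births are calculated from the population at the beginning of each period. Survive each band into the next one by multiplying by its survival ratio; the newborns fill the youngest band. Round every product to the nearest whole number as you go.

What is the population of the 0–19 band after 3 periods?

After projecting period 1:
Births: 10300 × 0.159 = 1638
20–39: 4450 × 0.946 = 4210
40–59: 10300 × 0.959 = 9878
60–79: 5800 × 0.962 = 5580
End of period: [1638, 4210, 9878, 5580]
After projecting period 2:
Births: 4210 × 0.159 = 669
20–39: 1638 × 0.946 = 1550
40–59: 4210 × 0.959 = 4037
60–79: 9878 × 0.962 = 9503
End of period: [669, 1550, 4037, 9503]
After projecting period 3:
Births: 1550 × 0.159 = 246
20–39: 669 × 0.946 = 633
40–59: 1550 × 0.959 = 1486
60–79: 4037 × 0.962 = 3884
End of period: [246, 633, 1486, 3884]

246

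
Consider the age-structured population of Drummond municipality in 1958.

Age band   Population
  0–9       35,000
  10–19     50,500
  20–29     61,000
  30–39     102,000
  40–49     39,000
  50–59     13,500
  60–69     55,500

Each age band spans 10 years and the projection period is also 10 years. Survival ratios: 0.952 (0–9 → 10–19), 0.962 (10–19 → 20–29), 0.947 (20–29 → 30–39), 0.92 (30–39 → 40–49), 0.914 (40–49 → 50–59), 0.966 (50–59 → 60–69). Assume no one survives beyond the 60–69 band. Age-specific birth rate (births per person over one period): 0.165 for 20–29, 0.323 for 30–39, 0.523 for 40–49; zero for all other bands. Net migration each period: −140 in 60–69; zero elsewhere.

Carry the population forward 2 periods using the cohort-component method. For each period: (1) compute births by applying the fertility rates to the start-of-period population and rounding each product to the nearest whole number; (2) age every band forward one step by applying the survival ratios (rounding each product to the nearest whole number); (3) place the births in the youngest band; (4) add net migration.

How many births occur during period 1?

Call the groups 1 to 7, youngest first.
Period 1:
Births: 61000 × 0.165 = 10065 ; 102000 × 0.323 = 32946 ; 39000 × 0.523 = 20397 — total 63408
Group 2: 35000 × 0.952 = 33320
Group 3: 50500 × 0.962 = 48581
Group 4: 61000 × 0.947 = 57767
Group 5: 102000 × 0.92 = 93840
Group 6: 39000 × 0.914 = 35646
Group 7: 13500 × 0.966 = 13041
Net migration: Group 7 − 140 → 12901
Giving 63408 / 33320 / 48581 / 57767 / 93840 / 35646 / 12901.

63408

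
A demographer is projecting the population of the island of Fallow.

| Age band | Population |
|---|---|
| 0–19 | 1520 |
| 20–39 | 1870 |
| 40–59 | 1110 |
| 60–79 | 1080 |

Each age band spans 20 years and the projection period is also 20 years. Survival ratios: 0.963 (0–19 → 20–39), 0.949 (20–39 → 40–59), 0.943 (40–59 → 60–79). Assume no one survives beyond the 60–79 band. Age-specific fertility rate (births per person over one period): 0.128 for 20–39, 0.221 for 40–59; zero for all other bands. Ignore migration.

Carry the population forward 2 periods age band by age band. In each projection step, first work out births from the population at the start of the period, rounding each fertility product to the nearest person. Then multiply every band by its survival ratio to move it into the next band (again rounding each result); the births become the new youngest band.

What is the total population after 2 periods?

4108

Period 1.
Births: 1870 × 0.128 = 239  |  1110 × 0.221 = 245 → 484
20–39: 1520 × 0.963 = 1464
40–59: 1870 × 0.949 = 1775
60–79: 1110 × 0.943 = 1047
→ [484, 1464, 1775, 1047]
Period 2.
Births: 1464 × 0.128 = 187  |  1775 × 0.221 = 392 → 579
20–39: 484 × 0.963 = 466
40–59: 1464 × 0.949 = 1389
60–79: 1775 × 0.943 = 1674
→ [579, 466, 1389, 1674]
Total after period 2: 579 + 466 + 1389 + 1674 = 4108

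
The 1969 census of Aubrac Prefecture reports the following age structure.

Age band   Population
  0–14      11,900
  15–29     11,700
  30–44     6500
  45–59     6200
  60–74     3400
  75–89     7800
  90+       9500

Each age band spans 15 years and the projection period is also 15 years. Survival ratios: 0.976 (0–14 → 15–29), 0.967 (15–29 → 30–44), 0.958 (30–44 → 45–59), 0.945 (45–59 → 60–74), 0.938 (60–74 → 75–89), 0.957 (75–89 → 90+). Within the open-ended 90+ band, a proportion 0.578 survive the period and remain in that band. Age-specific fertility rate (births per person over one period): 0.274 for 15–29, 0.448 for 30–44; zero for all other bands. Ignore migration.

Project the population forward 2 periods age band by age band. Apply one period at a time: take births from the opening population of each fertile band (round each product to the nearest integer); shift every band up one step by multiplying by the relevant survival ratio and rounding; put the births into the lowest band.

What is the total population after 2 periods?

58214

[period 1]
Births: 11700 × 0.274 = 3206  |  6500 × 0.448 = 2912 — total 6118
15–29: 11900 × 0.976 = 11614
30–44: 11700 × 0.967 = 11314
45–59: 6500 × 0.958 = 6227
60–74: 6200 × 0.945 = 5859
75–89: 3400 × 0.938 = 3189
90+: 7800 × 0.957 + 9500 × 0.578 = 7465 + 5491 = 12956
Giving 6118 / 11614 / 11314 / 6227 / 5859 / 3189 / 12956.
[period 2]
Births: 11614 × 0.274 = 3182  |  11314 × 0.448 = 5069 — total 8251
15–29: 6118 × 0.976 = 5971
30–44: 11614 × 0.967 = 11231
45–59: 11314 × 0.958 = 10839
60–74: 6227 × 0.945 = 5885
75–89: 5859 × 0.938 = 5496
90+: 3189 × 0.957 + 12956 × 0.578 = 3052 + 7489 = 10541
Giving 8251 / 5971 / 11231 / 10839 / 5885 / 5496 / 10541.
Total after period 2: 8251 + 5971 + 11231 + 10839 + 5885 + 5496 + 10541 = 58214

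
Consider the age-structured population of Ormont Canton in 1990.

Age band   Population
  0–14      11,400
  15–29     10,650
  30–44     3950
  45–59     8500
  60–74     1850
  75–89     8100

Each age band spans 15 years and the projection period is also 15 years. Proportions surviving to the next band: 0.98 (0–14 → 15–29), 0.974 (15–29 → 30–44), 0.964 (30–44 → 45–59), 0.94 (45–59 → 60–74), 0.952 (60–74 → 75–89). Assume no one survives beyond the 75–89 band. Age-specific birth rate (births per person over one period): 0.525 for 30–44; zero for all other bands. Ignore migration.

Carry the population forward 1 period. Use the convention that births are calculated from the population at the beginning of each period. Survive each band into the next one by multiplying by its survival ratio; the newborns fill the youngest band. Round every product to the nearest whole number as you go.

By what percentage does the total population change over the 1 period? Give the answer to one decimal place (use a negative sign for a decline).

Numbering the groups 1..6 from youngest to oldest:
After projecting period 1:
Births: 3950 × 0.525 = 2074
Group 2: 11400 × 0.98 = 11172
Group 3: 10650 × 0.974 = 10373
Group 4: 3950 × 0.964 = 3808
Group 5: 8500 × 0.94 = 7990
Group 6: 1850 × 0.952 = 1761
Giving 2074 / 11172 / 10373 / 3808 / 7990 / 1761.
Total: 44450 → 37178; change = -7272; percentage change = -16.4%

-16.4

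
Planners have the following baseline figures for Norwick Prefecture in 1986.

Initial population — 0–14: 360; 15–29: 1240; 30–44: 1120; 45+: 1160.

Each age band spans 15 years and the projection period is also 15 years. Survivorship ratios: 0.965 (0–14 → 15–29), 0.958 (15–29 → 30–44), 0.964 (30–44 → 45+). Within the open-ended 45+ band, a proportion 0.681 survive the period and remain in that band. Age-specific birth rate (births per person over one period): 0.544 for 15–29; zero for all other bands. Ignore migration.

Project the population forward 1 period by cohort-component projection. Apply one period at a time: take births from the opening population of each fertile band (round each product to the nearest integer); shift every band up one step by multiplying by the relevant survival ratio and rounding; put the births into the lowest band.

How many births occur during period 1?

675

Numbering the groups 1..4 from youngest to oldest:
Period 1.
Births: 1240 × 0.544 = 675
Group 2: 360 × 0.965 = 347
Group 3: 1240 × 0.958 = 1188
Group 4: 1120 × 0.964 + 1160 × 0.681 = 1080 + 790 = 1870
End of period: [675, 347, 1188, 1870]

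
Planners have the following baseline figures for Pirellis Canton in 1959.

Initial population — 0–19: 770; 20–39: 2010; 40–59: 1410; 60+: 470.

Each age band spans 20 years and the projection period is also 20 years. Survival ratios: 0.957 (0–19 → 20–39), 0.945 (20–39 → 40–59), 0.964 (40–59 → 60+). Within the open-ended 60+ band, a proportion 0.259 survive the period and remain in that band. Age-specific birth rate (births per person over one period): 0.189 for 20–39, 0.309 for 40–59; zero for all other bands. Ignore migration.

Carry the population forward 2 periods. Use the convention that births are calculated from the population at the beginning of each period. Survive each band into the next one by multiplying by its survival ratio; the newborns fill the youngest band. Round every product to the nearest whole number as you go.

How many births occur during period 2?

(Bands numbered youngest = 1 to oldest = 4.)
— Period 1 —
Births: 2010 × 0.189 = 380 ; 1410 × 0.309 = 436 ⇒ total 816
Band 2: 770 × 0.957 = 737
Band 3: 2010 × 0.945 = 1899
Band 4: 1410 × 0.964 + 470 × 0.259 = 1359 + 122 = 1481
Population now: 0–19=816, 20–39=737, 40–59=1899, 60+=1481
— Period 2 —
Births: 737 × 0.189 = 139 ; 1899 × 0.309 = 587 ⇒ total 726
Band 2: 816 × 0.957 = 781
Band 3: 737 × 0.945 = 696
Band 4: 1899 × 0.964 + 1481 × 0.259 = 1831 + 384 = 2215
Population now: 0–19=726, 20–39=781, 40–59=696, 60+=2215

726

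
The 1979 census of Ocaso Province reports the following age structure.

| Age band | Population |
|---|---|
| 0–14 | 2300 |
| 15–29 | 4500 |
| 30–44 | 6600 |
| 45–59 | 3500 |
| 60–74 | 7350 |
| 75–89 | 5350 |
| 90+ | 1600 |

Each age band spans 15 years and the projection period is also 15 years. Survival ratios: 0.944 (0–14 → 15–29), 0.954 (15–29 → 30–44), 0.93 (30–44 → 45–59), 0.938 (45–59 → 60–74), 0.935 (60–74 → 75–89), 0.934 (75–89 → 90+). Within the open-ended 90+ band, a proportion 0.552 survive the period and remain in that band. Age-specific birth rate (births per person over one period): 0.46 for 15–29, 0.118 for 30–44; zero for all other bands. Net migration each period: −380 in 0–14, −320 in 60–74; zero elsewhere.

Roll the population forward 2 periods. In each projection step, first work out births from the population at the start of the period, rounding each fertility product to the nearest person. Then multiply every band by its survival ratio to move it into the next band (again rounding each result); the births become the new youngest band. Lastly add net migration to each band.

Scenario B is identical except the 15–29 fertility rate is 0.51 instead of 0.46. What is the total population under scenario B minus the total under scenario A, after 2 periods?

320

Let group 1 be 0–14 through group 7 = 90+.
Period 1:
Births: 4500 * 0.46 = 2070, 6600 * 0.118 = 779 ⇒ total 2849
Group 2: 2300 * 0.944 = 2171
Group 3: 4500 * 0.954 = 4293
Group 4: 6600 * 0.93 = 6138
Group 5: 3500 * 0.938 = 3283
Group 6: 7350 * 0.935 = 6872
Group 7: 5350 * 0.934 + 1600 * 0.552 = 4997 + 883 = 5880
Net migration: Group 1 − 380 → 2469; Group 5 − 320 → 2963
Giving 2469 / 2171 / 4293 / 6138 / 2963 / 6872 / 5880.
Period 2:
Births: 2171 * 0.46 = 999, 4293 * 0.118 = 507 ⇒ total 1506
Group 2: 2469 * 0.944 = 2331
Group 3: 2171 * 0.954 = 2071
Group 4: 4293 * 0.93 = 3992
Group 5: 6138 * 0.938 = 5757
Group 6: 2963 * 0.935 = 2770
Group 7: 6872 * 0.934 + 5880 * 0.552 = 6418 + 3246 = 9664
Net migration: Group 1 − 380 → 1126; Group 5 − 320 → 5437
Giving 1126 / 2331 / 2071 / 3992 / 5437 / 2770 / 9664.
Scenario A total after 2 periods: 27391
Scenario B projection —
Period 1:
Births: 4500 * 0.51 = 2295, 6600 * 0.118 = 779 ⇒ total 3074
Group 2: 2300 * 0.944 = 2171
Group 3: 4500 * 0.954 = 4293
Group 4: 6600 * 0.93 = 6138
Group 5: 3500 * 0.938 = 3283
Group 6: 7350 * 0.935 = 6872
Group 7: 5350 * 0.934 + 1600 * 0.552 = 4997 + 883 = 5880
Net migration: Group 1 − 380 → 2694; Group 5 − 320 → 2963
Giving 2694 / 2171 / 4293 / 6138 / 2963 / 6872 / 5880.
Period 2:
Births: 2171 * 0.51 = 1107, 4293 * 0.118 = 507 ⇒ total 1614
Group 2: 2694 * 0.944 = 2543
Group 3: 2171 * 0.954 = 2071
Group 4: 4293 * 0.93 = 3992
Group 5: 6138 * 0.938 = 5757
Group 6: 2963 * 0.935 = 2770
Group 7: 6872 * 0.934 + 5880 * 0.552 = 6418 + 3246 = 9664
Net migration: Group 1 − 380 → 1234; Group 5 − 320 → 5437
Giving 1234 / 2543 / 2071 / 3992 / 5437 / 2770 / 9664.
Scenario B total after 2 periods: 27711
Difference B − A = 27711 − 27391 = 320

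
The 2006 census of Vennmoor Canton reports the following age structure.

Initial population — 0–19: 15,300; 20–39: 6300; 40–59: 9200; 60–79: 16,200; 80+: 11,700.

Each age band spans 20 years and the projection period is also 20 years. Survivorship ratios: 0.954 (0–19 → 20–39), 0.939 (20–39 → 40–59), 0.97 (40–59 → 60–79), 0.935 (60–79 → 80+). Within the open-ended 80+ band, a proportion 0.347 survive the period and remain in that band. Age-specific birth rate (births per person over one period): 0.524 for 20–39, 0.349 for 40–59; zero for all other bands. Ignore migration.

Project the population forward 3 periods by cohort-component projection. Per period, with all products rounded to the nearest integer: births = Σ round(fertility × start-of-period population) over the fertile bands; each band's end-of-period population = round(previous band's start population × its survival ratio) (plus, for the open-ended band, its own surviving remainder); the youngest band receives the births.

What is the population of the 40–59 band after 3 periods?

5833

(Groups numbered youngest = 1 to oldest = 5.)
After projecting period 1:
Births: 6300 * 0.524 = 3301  |  9200 * 0.349 = 3211 → 6512
Group 2: 15300 * 0.954 = 14596
Group 3: 6300 * 0.939 = 5916
Group 4: 9200 * 0.97 = 8924
Group 5: 16200 * 0.935 + 11700 * 0.347 = 15147 + 4060 = 19207
Giving 6512 / 14596 / 5916 / 8924 / 19207.
After projecting period 2:
Births: 14596 * 0.524 = 7648  |  5916 * 0.349 = 2065 → 9713
Group 2: 6512 * 0.954 = 6212
Group 3: 14596 * 0.939 = 13706
Group 4: 5916 * 0.97 = 5739
Group 5: 8924 * 0.935 + 19207 * 0.347 = 8344 + 6665 = 15009
Giving 9713 / 6212 / 13706 / 5739 / 15009.
After projecting period 3:
Births: 6212 * 0.524 = 3255  |  13706 * 0.349 = 4783 → 8038
Group 2: 9713 * 0.954 = 9266
Group 3: 6212 * 0.939 = 5833
Group 4: 13706 * 0.97 = 13295
Group 5: 5739 * 0.935 + 15009 * 0.347 = 5366 + 5208 = 10574
Giving 8038 / 9266 / 5833 / 13295 / 10574.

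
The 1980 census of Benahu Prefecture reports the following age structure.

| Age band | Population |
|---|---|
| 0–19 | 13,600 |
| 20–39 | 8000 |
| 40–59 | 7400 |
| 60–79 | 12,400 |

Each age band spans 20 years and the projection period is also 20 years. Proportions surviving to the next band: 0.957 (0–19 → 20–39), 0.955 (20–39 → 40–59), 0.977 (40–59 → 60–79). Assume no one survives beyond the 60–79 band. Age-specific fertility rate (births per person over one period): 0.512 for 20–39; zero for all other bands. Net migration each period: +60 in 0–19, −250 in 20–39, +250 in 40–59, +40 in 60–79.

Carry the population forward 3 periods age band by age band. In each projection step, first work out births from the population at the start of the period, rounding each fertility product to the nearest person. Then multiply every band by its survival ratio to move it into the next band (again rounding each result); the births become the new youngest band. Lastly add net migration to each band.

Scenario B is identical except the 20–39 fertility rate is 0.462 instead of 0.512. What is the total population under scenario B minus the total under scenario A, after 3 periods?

-1339

Period 1:
Births: 8000 × 0.512 = 4096
20–39: 13600 × 0.957 = 13015
40–59: 8000 × 0.955 = 7640
60–79: 7400 × 0.977 = 7230
Net migration: 0–19 + 60 → 4156; 20–39 − 250 → 12765; 40–59 + 250 → 7890; 60–79 + 40 → 7270
→ [4156, 12765, 7890, 7270]
Period 2:
Births: 12765 × 0.512 = 6536
20–39: 4156 × 0.957 = 3977
40–59: 12765 × 0.955 = 12191
60–79: 7890 × 0.977 = 7709
Net migration: 0–19 + 60 → 6596; 20–39 − 250 → 3727; 40–59 + 250 → 12441; 60–79 + 40 → 7749
→ [6596, 3727, 12441, 7749]
Period 3:
Births: 3727 × 0.512 = 1908
20–39: 6596 × 0.957 = 6312
40–59: 3727 × 0.955 = 3559
60–79: 12441 × 0.977 = 12155
Net migration: 0–19 + 60 → 1968; 20–39 − 250 → 6062; 40–59 + 250 → 3809; 60–79 + 40 → 12195
→ [1968, 6062, 3809, 12195]
Scenario A total after 3 periods: 24034
Scenario B projection —
Period 1:
Births: 8000 × 0.462 = 3696
20–39: 13600 × 0.957 = 13015
40–59: 8000 × 0.955 = 7640
60–79: 7400 × 0.977 = 7230
Net migration: 0–19 + 60 → 3756; 20–39 − 250 → 12765; 40–59 + 250 → 7890; 60–79 + 40 → 7270
→ [3756, 12765, 7890, 7270]
Period 2:
Births: 12765 × 0.462 = 5897
20–39: 3756 × 0.957 = 3594
40–59: 12765 × 0.955 = 12191
60–79: 7890 × 0.977 = 7709
Net migration: 0–19 + 60 → 5957; 20–39 − 250 → 3344; 40–59 + 250 → 12441; 60–79 + 40 → 7749
→ [5957, 3344, 12441, 7749]
Period 3:
Births: 3344 × 0.462 = 1545
20–39: 5957 × 0.957 = 5701
40–59: 3344 × 0.955 = 3194
60–79: 12441 × 0.977 = 12155
Net migration: 0–19 + 60 → 1605; 20–39 − 250 → 5451; 40–59 + 250 → 3444; 60–79 + 40 → 12195
→ [1605, 5451, 3444, 12195]
Scenario B total after 3 periods: 22695
Difference B − A = 22695 − 24034 = -1339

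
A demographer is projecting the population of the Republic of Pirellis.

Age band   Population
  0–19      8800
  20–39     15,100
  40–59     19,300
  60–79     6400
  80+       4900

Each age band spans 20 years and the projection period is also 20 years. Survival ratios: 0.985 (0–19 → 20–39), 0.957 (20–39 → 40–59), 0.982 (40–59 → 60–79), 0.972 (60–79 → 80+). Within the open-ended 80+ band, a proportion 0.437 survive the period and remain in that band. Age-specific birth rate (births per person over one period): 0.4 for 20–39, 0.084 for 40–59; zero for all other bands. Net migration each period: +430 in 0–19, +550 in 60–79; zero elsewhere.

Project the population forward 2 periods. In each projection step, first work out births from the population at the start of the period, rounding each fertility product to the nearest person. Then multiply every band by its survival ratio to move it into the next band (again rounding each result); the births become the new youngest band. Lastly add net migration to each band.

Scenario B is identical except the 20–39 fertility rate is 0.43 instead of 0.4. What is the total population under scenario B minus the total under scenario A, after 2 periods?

706

(Bands numbered youngest = 1 to oldest = 5.)
After projecting period 1:
Births: 15100 × 0.4 = 6040, 19300 × 0.084 = 1621 → 7661
Band 2: 8800 × 0.985 = 8668
Band 3: 15100 × 0.957 = 14451
Band 4: 19300 × 0.982 = 18953
Band 5: 6400 × 0.972 + 4900 × 0.437 = 6221 + 2141 = 8362
Net migration: Band 1 + 430 → 8091; Band 4 + 550 → 19503
Giving 8091 / 8668 / 14451 / 19503 / 8362.
After projecting period 2:
Births: 8668 × 0.4 = 3467, 14451 × 0.084 = 1214 → 4681
Band 2: 8091 × 0.985 = 7970
Band 3: 8668 × 0.957 = 8295
Band 4: 14451 × 0.982 = 14191
Band 5: 19503 × 0.972 + 8362 × 0.437 = 18957 + 3654 = 22611
Net migration: Band 1 + 430 → 5111; Band 4 + 550 → 14741
Giving 5111 / 7970 / 8295 / 14741 / 22611.
Scenario A total after 2 periods: 58728
Scenario B projection —
After projecting period 1:
Births: 15100 × 0.43 = 6493, 19300 × 0.084 = 1621 → 8114
Band 2: 8800 × 0.985 = 8668
Band 3: 15100 × 0.957 = 14451
Band 4: 19300 × 0.982 = 18953
Band 5: 6400 × 0.972 + 4900 × 0.437 = 6221 + 2141 = 8362
Net migration: Band 1 + 430 → 8544; Band 4 + 550 → 19503
Giving 8544 / 8668 / 14451 / 19503 / 8362.
After projecting period 2:
Births: 8668 × 0.43 = 3727, 14451 × 0.084 = 1214 → 4941
Band 2: 8544 × 0.985 = 8416
Band 3: 8668 × 0.957 = 8295
Band 4: 14451 × 0.982 = 14191
Band 5: 19503 × 0.972 + 8362 × 0.437 = 18957 + 3654 = 22611
Net migration: Band 1 + 430 → 5371; Band 4 + 550 → 14741
Giving 5371 / 8416 / 8295 / 14741 / 22611.
Scenario B total after 2 periods: 59434
Difference B − A = 59434 − 58728 = 706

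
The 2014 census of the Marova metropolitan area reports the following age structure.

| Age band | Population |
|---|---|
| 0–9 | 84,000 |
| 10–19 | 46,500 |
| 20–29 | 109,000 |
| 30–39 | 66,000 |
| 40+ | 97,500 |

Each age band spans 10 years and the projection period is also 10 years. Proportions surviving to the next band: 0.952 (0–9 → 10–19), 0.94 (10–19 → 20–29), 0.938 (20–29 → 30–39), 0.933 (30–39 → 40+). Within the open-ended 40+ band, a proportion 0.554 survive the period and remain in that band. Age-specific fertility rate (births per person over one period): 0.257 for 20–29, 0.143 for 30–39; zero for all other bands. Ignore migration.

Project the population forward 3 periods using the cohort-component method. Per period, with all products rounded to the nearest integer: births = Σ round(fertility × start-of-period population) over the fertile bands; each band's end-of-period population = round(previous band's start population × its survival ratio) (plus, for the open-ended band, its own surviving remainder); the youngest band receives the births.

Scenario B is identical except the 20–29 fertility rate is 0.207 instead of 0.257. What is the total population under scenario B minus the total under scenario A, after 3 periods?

-10716

Let band 1 be 0–9 through band 5 = 40+.
Period 1.
Births: 109000 × 0.257 = 28013  |  66000 × 0.143 = 9438 → total 37451
Band 2: 84000 × 0.952 = 79968
Band 3: 46500 × 0.94 = 43710
Band 4: 109000 × 0.938 = 102242
Band 5: 66000 × 0.933 + 97500 × 0.554 = 61578 + 54015 = 115593
→ [37451, 79968, 43710, 102242, 115593]
Period 2.
Births: 43710 × 0.257 = 11233  |  102242 × 0.143 = 14621 → total 25854
Band 2: 37451 × 0.952 = 35653
Band 3: 79968 × 0.94 = 75170
Band 4: 43710 × 0.938 = 41000
Band 5: 102242 × 0.933 + 115593 × 0.554 = 95392 + 64039 = 159431
→ [25854, 35653, 75170, 41000, 159431]
Period 3.
Births: 75170 × 0.257 = 19319  |  41000 × 0.143 = 5863 → total 25182
Band 2: 25854 × 0.952 = 24613
Band 3: 35653 × 0.94 = 33514
Band 4: 75170 × 0.938 = 70509
Band 5: 41000 × 0.933 + 159431 × 0.554 = 38253 + 88325 = 126578
→ [25182, 24613, 33514, 70509, 126578]
Scenario A total after 3 periods: 280396
Scenario B projection —
Period 1.
Births: 109000 × 0.207 = 22563  |  66000 × 0.143 = 9438 → total 32001
Band 2: 84000 × 0.952 = 79968
Band 3: 46500 × 0.94 = 43710
Band 4: 109000 × 0.938 = 102242
Band 5: 66000 × 0.933 + 97500 × 0.554 = 61578 + 54015 = 115593
→ [32001, 79968, 43710, 102242, 115593]
Period 2.
Births: 43710 × 0.207 = 9048  |  102242 × 0.143 = 14621 → total 23669
Band 2: 32001 × 0.952 = 30465
Band 3: 79968 × 0.94 = 75170
Band 4: 43710 × 0.938 = 41000
Band 5: 102242 × 0.933 + 115593 × 0.554 = 95392 + 64039 = 159431
→ [23669, 30465, 75170, 41000, 159431]
Period 3.
Births: 75170 × 0.207 = 15560  |  41000 × 0.143 = 5863 → total 21423
Band 2: 23669 × 0.952 = 22533
Band 3: 30465 × 0.94 = 28637
Band 4: 75170 × 0.938 = 70509
Band 5: 41000 × 0.933 + 159431 × 0.554 = 38253 + 88325 = 126578
→ [21423, 22533, 28637, 70509, 126578]
Scenario B total after 3 periods: 269680
Difference B − A = 269680 − 280396 = -10716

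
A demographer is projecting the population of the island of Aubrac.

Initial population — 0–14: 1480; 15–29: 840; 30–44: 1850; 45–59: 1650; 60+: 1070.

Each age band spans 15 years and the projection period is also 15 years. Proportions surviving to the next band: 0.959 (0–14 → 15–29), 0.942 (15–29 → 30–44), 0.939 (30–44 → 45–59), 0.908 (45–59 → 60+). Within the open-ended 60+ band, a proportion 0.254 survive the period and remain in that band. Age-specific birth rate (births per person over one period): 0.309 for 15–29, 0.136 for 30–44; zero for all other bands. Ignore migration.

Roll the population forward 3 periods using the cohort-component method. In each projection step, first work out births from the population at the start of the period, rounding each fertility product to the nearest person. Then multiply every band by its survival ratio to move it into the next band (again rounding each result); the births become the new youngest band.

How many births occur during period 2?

546

— Period 1 —
Births: 840 * 0.309 = 260 ; 1850 * 0.136 = 252 ⇒ total 512
15–29: 1480 * 0.959 = 1419
30–44: 840 * 0.942 = 791
45–59: 1850 * 0.939 = 1737
60+: 1650 * 0.908 + 1070 * 0.254 = 1498 + 272 = 1770
→ [512, 1419, 791, 1737, 1770]
— Period 2 —
Births: 1419 * 0.309 = 438 ; 791 * 0.136 = 108 ⇒ total 546
15–29: 512 * 0.959 = 491
30–44: 1419 * 0.942 = 1337
45–59: 791 * 0.939 = 743
60+: 1737 * 0.908 + 1770 * 0.254 = 1577 + 450 = 2027
→ [546, 491, 1337, 743, 2027]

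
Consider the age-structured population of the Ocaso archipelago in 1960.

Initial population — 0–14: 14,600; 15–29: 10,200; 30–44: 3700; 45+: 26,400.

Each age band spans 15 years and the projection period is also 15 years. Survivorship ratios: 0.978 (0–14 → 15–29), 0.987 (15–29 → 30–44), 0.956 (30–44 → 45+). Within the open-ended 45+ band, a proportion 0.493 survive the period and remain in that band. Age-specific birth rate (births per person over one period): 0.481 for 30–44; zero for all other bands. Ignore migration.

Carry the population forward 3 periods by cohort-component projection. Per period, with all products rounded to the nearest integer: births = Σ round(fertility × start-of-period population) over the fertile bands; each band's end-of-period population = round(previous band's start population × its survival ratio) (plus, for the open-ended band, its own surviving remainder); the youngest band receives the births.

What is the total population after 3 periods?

Let group 1 be 0–14 through group 4 = 45+.
[period 1]
Births: 3700 * 0.481 = 1780
Group 2: 14600 * 0.978 = 14279
Group 3: 10200 * 0.987 = 10067
Group 4: 3700 * 0.956 + 26400 * 0.493 = 3537 + 13015 = 16552
→ [1780, 14279, 10067, 16552]
[period 2]
Births: 10067 * 0.481 = 4842
Group 2: 1780 * 0.978 = 1741
Group 3: 14279 * 0.987 = 14093
Group 4: 10067 * 0.956 + 16552 * 0.493 = 9624 + 8160 = 17784
→ [4842, 1741, 14093, 17784]
[period 3]
Births: 14093 * 0.481 = 6779
Group 2: 4842 * 0.978 = 4735
Group 3: 1741 * 0.987 = 1718
Group 4: 14093 * 0.956 + 17784 * 0.493 = 13473 + 8768 = 22241
→ [6779, 4735, 1718, 22241]
Total after period 3: 6779 + 4735 + 1718 + 22241 = 35473

35473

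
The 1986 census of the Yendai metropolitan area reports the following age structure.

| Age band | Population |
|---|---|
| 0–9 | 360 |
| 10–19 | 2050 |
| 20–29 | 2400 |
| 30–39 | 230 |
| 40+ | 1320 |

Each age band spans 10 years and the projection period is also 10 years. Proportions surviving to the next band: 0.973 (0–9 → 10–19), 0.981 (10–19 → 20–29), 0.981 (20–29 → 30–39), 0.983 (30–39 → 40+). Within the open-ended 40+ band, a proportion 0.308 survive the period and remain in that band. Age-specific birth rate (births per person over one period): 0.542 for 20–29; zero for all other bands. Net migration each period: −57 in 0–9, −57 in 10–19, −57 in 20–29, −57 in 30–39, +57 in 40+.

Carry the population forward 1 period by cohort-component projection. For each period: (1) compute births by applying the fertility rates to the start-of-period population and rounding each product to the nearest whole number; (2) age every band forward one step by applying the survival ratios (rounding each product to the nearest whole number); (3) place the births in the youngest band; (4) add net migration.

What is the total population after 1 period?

Call the bands 1 to 5, youngest first.
Period 1:
Births: 2400 * 0.542 = 1301
Band 2: 360 * 0.973 = 350
Band 3: 2050 * 0.981 = 2011
Band 4: 2400 * 0.981 = 2354
Band 5: 230 * 0.983 + 1320 * 0.308 = 226 + 407 = 633
Net migration: Band 1 − 57 → 1244; Band 2 − 57 → 293; Band 3 − 57 → 1954; Band 4 − 57 → 2297; Band 5 + 57 → 690
Giving 1244 / 293 / 1954 / 2297 / 690.
Total after period 1: 1244 + 293 + 1954 + 2297 + 690 = 6478

6478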